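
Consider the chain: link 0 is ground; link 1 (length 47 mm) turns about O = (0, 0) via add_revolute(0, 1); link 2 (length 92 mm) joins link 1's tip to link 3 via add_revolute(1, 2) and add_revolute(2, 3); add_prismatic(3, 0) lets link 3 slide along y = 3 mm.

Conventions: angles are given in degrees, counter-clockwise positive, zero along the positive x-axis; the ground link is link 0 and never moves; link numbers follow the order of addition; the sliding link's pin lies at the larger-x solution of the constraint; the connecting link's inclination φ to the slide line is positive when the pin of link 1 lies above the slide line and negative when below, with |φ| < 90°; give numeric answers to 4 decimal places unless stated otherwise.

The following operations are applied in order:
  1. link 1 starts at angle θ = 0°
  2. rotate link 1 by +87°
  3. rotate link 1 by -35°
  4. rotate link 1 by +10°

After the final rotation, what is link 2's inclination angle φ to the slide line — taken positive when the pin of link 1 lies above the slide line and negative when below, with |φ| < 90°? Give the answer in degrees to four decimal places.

geometry: r = 47 mm, L = 92 mm, e = 3 mm; θ starts at 0°
rotate link 1 by +87°: θ ← 0° +87° = 87°
rotate link 1 by -35°: θ ← 87° -35° = 52°
rotate link 1 by +10°: θ ← 52° +10° = 62°
h = r sin θ − e = 41.498537 − 3 = 38.498537
sin φ = h / L = 38.498537 / 92 = 0.41846236
φ = arcsin(0.41846236) = 24.737548°

24.7375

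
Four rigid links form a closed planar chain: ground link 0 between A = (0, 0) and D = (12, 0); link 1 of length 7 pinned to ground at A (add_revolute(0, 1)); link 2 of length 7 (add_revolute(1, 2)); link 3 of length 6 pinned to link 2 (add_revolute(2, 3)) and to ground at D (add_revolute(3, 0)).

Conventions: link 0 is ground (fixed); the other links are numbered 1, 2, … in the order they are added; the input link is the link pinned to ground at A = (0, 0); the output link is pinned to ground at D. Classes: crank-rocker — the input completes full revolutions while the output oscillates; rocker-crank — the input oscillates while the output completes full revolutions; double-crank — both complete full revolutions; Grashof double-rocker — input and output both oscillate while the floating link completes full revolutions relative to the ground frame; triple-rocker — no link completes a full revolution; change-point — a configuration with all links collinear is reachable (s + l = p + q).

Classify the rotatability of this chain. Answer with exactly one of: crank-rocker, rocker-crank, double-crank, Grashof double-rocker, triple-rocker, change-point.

lengths: ground=12, input=7, coupler=7, output=6
sorted: s=6 (shortest), l=12 (longest), p+q=14
s + l = 18 vs p + q = 14
s + l > p + q → non-Grashof → no link fully rotates → triple-rocker

triple-rocker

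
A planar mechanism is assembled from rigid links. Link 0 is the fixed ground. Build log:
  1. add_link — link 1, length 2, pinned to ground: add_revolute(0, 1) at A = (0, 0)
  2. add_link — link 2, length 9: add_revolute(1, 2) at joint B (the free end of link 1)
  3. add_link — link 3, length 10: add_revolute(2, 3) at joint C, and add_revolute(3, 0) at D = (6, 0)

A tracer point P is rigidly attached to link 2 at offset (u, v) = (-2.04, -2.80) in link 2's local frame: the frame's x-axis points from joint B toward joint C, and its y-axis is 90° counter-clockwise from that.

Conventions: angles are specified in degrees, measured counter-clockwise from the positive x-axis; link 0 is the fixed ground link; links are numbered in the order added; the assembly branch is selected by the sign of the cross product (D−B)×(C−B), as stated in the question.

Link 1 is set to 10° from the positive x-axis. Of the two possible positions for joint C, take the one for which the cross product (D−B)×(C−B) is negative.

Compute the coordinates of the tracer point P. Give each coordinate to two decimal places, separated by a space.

A=(0,0), D=(6.00,0)
B = A + 2.00·(cos10°, sin10°) = (1.9696, 0.3473)
|BD| = 4.0453
circle(B,9.00) ∩ circle(D,10.00): a=-0.3257, h=8.9941
  candidates: C₊=(2.4172,9.3362) cross=36.384; C₋=(0.8729,-8.5856) cross=-36.384
  branch - wants cross < 0 → take C=(0.8729,-8.5856) (cross=-36.384)
ex = (C−B)/|BC| = (-0.1219,-0.9925); ey = (0.9925,-0.1219)
P = B + -2.04·ex + -2.80·ey = (-0.5609,2.7133)

-0.56 2.71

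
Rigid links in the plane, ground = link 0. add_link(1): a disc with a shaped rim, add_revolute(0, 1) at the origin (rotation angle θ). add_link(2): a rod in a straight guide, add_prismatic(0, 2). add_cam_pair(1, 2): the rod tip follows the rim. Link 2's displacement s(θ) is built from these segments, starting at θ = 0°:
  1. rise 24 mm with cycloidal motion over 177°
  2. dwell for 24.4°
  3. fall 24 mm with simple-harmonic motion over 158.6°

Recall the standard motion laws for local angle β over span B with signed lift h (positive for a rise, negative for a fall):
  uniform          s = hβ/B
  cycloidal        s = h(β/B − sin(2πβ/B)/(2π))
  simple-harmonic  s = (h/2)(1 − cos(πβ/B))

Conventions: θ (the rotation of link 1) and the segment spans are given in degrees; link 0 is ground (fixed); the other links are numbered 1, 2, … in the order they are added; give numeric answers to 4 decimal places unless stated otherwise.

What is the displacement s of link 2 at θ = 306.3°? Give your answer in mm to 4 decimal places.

segment 1 (0° to 177°, cycloidal, h = 24) is passed completely: s = 0.0000 + (24) = 24.0000
segment 2 (177° to 201.4°, dwell): s unchanged at 24.0000
θ = 306.3° falls in segment 3 (201.4° to 360°, simple-harmonic, h = -24): β = 306.3 − 201.4 = 104.9°, B = 158.6°; Δs = -24/2·(1 − cos(π·0.6614)) = -17.8276; s = 24.0000 − 17.8276 = 6.1724

6.1724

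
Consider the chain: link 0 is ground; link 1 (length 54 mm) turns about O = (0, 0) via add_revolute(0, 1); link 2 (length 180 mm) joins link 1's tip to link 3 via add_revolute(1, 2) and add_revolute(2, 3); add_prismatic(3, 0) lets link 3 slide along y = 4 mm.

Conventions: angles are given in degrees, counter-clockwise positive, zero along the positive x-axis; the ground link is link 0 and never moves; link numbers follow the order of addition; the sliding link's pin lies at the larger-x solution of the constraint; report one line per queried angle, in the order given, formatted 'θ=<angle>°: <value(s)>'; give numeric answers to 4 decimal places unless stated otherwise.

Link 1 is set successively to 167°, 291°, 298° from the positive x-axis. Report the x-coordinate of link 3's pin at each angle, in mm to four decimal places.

geometry: r = 54 mm, L = 180 mm, e = 4 mm
θ=167°: crank pin P = (r cos θ, r sin θ) = (-52.615983, 12.147357)
θ=167°: h = r sin θ − e = 12.147357 − 4 = 8.147357
θ=167°: x = r cos θ + √(L² − h²) = -52.615983 + 179.815518 = 127.199535
θ=291°: crank pin P = (r cos θ, r sin θ) = (19.351869, -50.413343)
θ=291°: h = r sin θ − e = -50.413343 − 4 = -54.413343
θ=291°: x = r cos θ + √(L² − h²) = 19.351869 + 171.578519 = 190.930388
θ=298°: crank pin P = (r cos θ, r sin θ) = (25.351464, -47.679170)
θ=298°: h = r sin θ − e = -47.679170 − 4 = -51.679170
θ=298°: x = r cos θ + √(L² − h²) = 25.351464 + 172.421760 = 197.773225

θ=167°: 127.1995
θ=291°: 190.9304
θ=298°: 197.7732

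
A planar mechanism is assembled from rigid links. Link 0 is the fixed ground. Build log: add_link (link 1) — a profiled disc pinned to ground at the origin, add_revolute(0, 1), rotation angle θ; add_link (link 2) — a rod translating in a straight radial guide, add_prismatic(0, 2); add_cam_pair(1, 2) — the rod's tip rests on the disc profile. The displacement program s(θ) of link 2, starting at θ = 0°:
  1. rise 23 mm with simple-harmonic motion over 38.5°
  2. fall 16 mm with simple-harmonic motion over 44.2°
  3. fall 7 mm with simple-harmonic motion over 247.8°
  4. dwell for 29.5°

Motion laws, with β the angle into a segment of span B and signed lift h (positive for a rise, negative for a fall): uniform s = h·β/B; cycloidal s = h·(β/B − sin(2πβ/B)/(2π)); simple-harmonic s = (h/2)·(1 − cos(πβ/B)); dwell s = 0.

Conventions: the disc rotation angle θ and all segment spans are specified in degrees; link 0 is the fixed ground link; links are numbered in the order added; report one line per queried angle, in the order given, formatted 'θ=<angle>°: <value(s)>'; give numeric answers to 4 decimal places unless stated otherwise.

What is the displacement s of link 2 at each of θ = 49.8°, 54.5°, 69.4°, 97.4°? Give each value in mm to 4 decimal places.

seg 1 [0°–38.5°] simple-harmonic, h=23: full span → s += 23 → s = 23.0000
seg 2 [38.5°–82.7°] simple-harmonic, h=-16: θ=49.8° here. β=11.3, B=44.2. -16/2·(1 − cos(π·0.2557)) = -2.4446 → s = 20.5554
seg 2 [38.5°–82.7°] simple-harmonic, h=-16: θ=54.5° here. β=16, B=44.2. -16/2·(1 − cos(π·0.3620)) = -4.6391 → s = 18.3609
seg 2 [38.5°–82.7°] simple-harmonic, h=-16: θ=69.4° here. β=30.9, B=44.2. -16/2·(1 − cos(π·0.6991)) = -12.6839 → s = 10.3161
seg 2 [38.5°–82.7°] simple-harmonic, h=-16: full span → s += -16 → s = 7.0000
seg 3 [82.7°–330.5°] simple-harmonic, h=-7: θ=97.4° here. β=14.7, B=247.8. -7/2·(1 − cos(π·0.0593)) = -0.0606 → s = 6.9394

θ=49.8°: 20.5554
θ=54.5°: 18.3609
θ=69.4°: 10.3161
θ=97.4°: 6.9394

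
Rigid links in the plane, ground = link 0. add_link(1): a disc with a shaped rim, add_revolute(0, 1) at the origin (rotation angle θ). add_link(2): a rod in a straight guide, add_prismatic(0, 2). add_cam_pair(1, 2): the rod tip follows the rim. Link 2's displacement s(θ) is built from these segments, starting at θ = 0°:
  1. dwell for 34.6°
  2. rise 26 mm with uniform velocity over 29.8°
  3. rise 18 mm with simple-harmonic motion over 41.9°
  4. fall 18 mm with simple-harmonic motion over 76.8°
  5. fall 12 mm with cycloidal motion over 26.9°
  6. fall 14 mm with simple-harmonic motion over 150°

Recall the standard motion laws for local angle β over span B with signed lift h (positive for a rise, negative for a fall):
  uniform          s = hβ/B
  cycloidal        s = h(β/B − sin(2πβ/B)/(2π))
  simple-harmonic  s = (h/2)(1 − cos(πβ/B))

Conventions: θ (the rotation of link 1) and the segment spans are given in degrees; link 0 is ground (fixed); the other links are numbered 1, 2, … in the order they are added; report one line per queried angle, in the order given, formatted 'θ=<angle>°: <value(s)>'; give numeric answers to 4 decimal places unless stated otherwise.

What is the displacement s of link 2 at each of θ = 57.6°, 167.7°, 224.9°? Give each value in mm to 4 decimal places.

segment 1 (0° to 34.6°, dwell): s unchanged at 0.0000
θ = 57.6° falls in segment 2 (34.6° to 64.4°, uniform, h = 26): β = 57.6 − 34.6 = 23°, B = 29.8°; Δs = 26·23/29.8 = 20.0671; s = 0.0000 + 20.0671 = 20.0671
segment 2 (34.6° to 64.4°, uniform, h = 26) is passed completely: s = 0.0000 + (26) = 26.0000
segment 3 (64.4° to 106.3°, simple-harmonic, h = 18) is passed completely: s = 26.0000 + (18) = 44.0000
θ = 167.7° falls in segment 4 (106.3° to 183.1°, simple-harmonic, h = -18): β = 167.7 − 106.3 = 61.4°, B = 76.8°; Δs = -18/2·(1 − cos(π·0.7995)) = -16.2725; s = 44.0000 − 16.2725 = 27.7275
segment 4 (106.3° to 183.1°, simple-harmonic, h = -18) is passed completely: s = 44.0000 + (-18) = 26.0000
segment 5 (183.1° to 210°, cycloidal, h = -12) is passed completely: s = 26.0000 + (-12) = 14.0000
θ = 224.9° falls in segment 6 (210° to 360°, simple-harmonic, h = -14): β = 224.9 − 210 = 14.9°, B = 150°; Δs = -14/2·(1 − cos(π·0.0993)) = -0.3381; s = 14.0000 − 0.3381 = 13.6619

θ=57.6°: 20.0671
θ=167.7°: 27.7275
θ=224.9°: 13.6619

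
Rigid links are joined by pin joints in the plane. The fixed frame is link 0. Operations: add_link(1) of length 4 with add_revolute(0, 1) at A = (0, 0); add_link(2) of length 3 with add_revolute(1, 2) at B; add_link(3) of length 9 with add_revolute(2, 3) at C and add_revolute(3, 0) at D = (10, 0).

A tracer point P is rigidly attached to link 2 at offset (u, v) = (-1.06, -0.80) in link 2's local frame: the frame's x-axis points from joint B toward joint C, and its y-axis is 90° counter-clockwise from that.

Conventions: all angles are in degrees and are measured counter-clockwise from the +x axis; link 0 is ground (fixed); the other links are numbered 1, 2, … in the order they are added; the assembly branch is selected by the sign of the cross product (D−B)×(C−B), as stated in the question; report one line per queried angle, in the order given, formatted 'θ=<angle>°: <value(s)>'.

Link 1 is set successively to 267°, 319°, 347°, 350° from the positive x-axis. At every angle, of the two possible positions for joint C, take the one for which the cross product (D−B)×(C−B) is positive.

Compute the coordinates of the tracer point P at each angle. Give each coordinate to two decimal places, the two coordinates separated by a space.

A=(0,0), D=(10.00,0)
θ=267°: B = A + 4.00·(cos267°, sin267°) = (-0.2093, -3.9945)
θ=267°: |BD| = 10.9630
θ=267°: circle(B,3.00) ∩ circle(D,9.00): a=2.1977, h=2.0421
θ=267°:   candidates: C₊=(1.0932,-1.2921) cross=22.387; C₋=(2.5813,-5.0954) cross=-22.387
θ=267°:   branch + wants cross > 0 → take C=(1.0932,-1.2921) (cross=22.387)
θ=267°: ex = (C−B)/|BC| = (0.4342,0.9008); ey = (-0.9008,0.4342)
θ=267°: P = B + -1.06·ex + -0.80·ey = (0.0511,-5.2967)
θ=319°: B = A + 4.00·(cos319°, sin319°) = (3.0188, -2.6242)
θ=319°: |BD| = 7.4581
θ=319°: circle(B,3.00) ∩ circle(D,9.00): a=-1.0979, h=2.7919
θ=319°:   candidates: C₊=(1.0088,-0.3972) cross=20.822; C₋=(2.9735,-5.6239) cross=-20.822
θ=319°:   branch + wants cross > 0 → take C=(1.0088,-0.3972) (cross=20.822)
θ=319°: ex = (C−B)/|BC| = (-0.6700,0.7423); ey = (-0.7423,-0.6700)
θ=319°: P = B + -1.06·ex + -0.80·ey = (4.3229,-2.8751)
θ=347°: B = A + 4.00·(cos347°, sin347°) = (3.8975, -0.8998)
θ=347°: |BD| = 6.1685
θ=347°: circle(B,3.00) ∩ circle(D,9.00): a=-2.7519, h=1.1947
θ=347°:   candidates: C₊=(1.0008,-0.1193) cross=7.370; C₋=(1.3493,-2.4831) cross=-7.370
θ=347°:   branch + wants cross > 0 → take C=(1.0008,-0.1193) (cross=7.370)
θ=347°: ex = (C−B)/|BC| = (-0.9656,0.2602); ey = (-0.2602,-0.9656)
θ=347°: P = B + -1.06·ex + -0.80·ey = (5.1291,-0.4031)
θ=350°: B = A + 4.00·(cos350°, sin350°) = (3.9392, -0.6946)
θ=350°: |BD| = 6.1004
θ=350°: circle(B,3.00) ∩ circle(D,9.00): a=-2.8510, h=0.9337
θ=350°:   candidates: C₊=(1.0005,-0.0916) cross=5.696; C₋=(1.2131,-1.9469) cross=-5.696
θ=350°:   branch + wants cross > 0 → take C=(1.0005,-0.0916) (cross=5.696)
θ=350°: ex = (C−B)/|BC| = (-0.9796,0.2010); ey = (-0.2010,-0.9796)
θ=350°: P = B + -1.06·ex + -0.80·ey = (5.1384,-0.1240)

θ=267°: 0.05 -5.30
θ=319°: 4.32 -2.88
θ=347°: 5.13 -0.40
θ=350°: 5.14 -0.12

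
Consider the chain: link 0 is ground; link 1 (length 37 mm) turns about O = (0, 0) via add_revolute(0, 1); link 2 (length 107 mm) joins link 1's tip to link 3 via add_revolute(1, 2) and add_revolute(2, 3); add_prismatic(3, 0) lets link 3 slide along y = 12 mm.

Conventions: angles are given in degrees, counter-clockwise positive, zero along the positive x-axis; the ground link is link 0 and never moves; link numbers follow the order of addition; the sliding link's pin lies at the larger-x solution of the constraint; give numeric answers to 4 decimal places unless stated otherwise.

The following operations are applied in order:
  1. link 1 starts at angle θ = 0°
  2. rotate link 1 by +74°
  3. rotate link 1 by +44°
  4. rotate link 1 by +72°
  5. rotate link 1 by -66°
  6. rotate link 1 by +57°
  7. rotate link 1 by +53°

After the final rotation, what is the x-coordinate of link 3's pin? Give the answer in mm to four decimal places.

geometry: r = 37 mm, L = 107 mm, e = 12 mm; θ starts at 0°
rotate link 1 by +74°: θ ← 0° +74° = 74°
rotate link 1 by +44°: θ ← 74° +44° = 118°
rotate link 1 by +72°: θ ← 118° +72° = 190°
rotate link 1 by -66°: θ ← 190° -66° = 124°
rotate link 1 by +57°: θ ← 124° +57° = 181°
rotate link 1 by +53°: θ ← 181° +53° = 234°
crank pin P = (r cos θ, r sin θ) = (-21.748054, -29.933629)
h = r sin θ − e = -29.933629 − 12 = -41.933629
x = r cos θ + √(L² − h²) = -21.748054 + 98.440697 = 76.692642

76.6926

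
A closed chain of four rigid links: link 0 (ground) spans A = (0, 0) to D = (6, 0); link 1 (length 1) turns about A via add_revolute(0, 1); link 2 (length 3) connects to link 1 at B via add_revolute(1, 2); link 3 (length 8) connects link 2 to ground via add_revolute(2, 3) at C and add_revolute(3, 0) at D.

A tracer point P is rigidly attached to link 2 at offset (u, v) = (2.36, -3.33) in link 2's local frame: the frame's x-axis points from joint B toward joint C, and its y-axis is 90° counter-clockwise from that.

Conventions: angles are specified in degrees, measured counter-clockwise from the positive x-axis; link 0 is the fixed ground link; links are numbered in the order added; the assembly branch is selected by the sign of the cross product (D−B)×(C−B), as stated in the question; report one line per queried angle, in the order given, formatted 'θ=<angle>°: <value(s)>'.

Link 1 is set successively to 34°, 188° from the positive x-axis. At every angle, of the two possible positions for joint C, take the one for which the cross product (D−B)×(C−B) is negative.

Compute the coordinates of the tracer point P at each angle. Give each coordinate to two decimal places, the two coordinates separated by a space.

A=(0,0), D=(6.00,0)
θ=34°: B = A + 1.00·(cos34°, sin34°) = (0.8290, 0.5592)
θ=34°: |BD| = 5.2011
θ=34°: circle(B,3.00) ∩ circle(D,8.00): a=-2.6868, h=1.3346
θ=34°:   candidates: C₊=(-1.6987,2.1749) cross=6.942; C₋=(-1.9857,-0.4788) cross=-6.942
θ=34°:   branch - wants cross < 0 → take C=(-1.9857,-0.4788) (cross=-6.942)
θ=34°: ex = (C−B)/|BC| = (-0.9382,-0.3460); ey = (0.3460,-0.9382)
θ=34°: P = B + 2.36·ex + -3.33·ey = (-2.5374,2.8669)
θ=188°: B = A + 1.00·(cos188°, sin188°) = (-0.9903, -0.1392)
θ=188°: |BD| = 6.9917
θ=188°: circle(B,3.00) ∩ circle(D,8.00): a=-0.4374, h=2.9679
θ=188°:   candidates: C₊=(-1.4867,2.8195) cross=20.751; C₋=(-1.3685,-3.1152) cross=-20.751
θ=188°:   branch - wants cross < 0 → take C=(-1.3685,-3.1152) (cross=-20.751)
θ=188°: ex = (C−B)/|BC| = (-0.1261,-0.9920); ey = (0.9920,-0.1261)
θ=188°: P = B + 2.36·ex + -3.33·ey = (-4.5913,-2.0605)

θ=34°: -2.54 2.87
θ=188°: -4.59 -2.06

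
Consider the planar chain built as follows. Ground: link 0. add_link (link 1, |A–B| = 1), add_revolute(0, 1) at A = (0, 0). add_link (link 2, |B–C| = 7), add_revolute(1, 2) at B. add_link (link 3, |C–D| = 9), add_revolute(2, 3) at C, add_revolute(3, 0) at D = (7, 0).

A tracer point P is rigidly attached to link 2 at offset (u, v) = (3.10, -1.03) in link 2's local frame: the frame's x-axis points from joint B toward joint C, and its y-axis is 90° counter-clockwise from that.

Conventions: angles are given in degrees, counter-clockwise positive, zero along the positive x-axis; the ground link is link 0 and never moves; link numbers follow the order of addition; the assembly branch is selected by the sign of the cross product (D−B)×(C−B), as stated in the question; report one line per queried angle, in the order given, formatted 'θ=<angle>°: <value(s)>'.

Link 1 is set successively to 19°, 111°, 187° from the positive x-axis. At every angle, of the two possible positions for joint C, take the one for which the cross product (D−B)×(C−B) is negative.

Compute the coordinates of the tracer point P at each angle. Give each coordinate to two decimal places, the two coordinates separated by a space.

A=(0,0), D=(7.00,0)
θ=19°: B = A + 1.00·(cos19°, sin19°) = (0.9455, 0.3256)
θ=19°: |BD| = 6.0632
θ=19°: circle(B,7.00) ∩ circle(D,9.00): a=0.3928, h=6.9890
θ=19°:   candidates: C₊=(1.7130,7.2834) cross=42.376; C₋=(0.9624,-6.6744) cross=-42.376
θ=19°:   branch - wants cross < 0 → take C=(0.9624,-6.6744) (cross=-42.376)
θ=19°: ex = (C−B)/|BC| = (0.0024,-1.0000); ey = (1.0000,0.0024)
θ=19°: P = B + 3.10·ex + -1.03·ey = (-0.0770,-2.7769)
θ=111°: B = A + 1.00·(cos111°, sin111°) = (-0.3584, 0.9336)
θ=111°: |BD| = 7.4174
θ=111°: circle(B,7.00) ∩ circle(D,9.00): a=1.5516, h=6.8259
θ=111°:   candidates: C₊=(2.0400,7.5099) cross=50.630; C₋=(0.3217,-6.0333) cross=-50.630
θ=111°:   branch - wants cross < 0 → take C=(0.3217,-6.0333) (cross=-50.630)
θ=111°: ex = (C−B)/|BC| = (0.0972,-0.9953); ey = (0.9953,0.0972)
θ=111°: P = B + 3.10·ex + -1.03·ey = (-1.0823,-2.2518)
θ=187°: B = A + 1.00·(cos187°, sin187°) = (-0.9925, -0.1219)
θ=187°: |BD| = 7.9935
θ=187°: circle(B,7.00) ∩ circle(D,9.00): a=1.9951, h=6.7097
θ=187°:   candidates: C₊=(0.9000,6.6174) cross=53.634; C₋=(1.1046,-6.8003) cross=-53.634
θ=187°:   branch - wants cross < 0 → take C=(1.1046,-6.8003) (cross=-53.634)
θ=187°: ex = (C−B)/|BC| = (0.2996,-0.9541); ey = (0.9541,0.2996)
θ=187°: P = B + 3.10·ex + -1.03·ey = (-1.0465,-3.3881)

θ=19°: -0.08 -2.78
θ=111°: -1.08 -2.25
θ=187°: -1.05 -3.39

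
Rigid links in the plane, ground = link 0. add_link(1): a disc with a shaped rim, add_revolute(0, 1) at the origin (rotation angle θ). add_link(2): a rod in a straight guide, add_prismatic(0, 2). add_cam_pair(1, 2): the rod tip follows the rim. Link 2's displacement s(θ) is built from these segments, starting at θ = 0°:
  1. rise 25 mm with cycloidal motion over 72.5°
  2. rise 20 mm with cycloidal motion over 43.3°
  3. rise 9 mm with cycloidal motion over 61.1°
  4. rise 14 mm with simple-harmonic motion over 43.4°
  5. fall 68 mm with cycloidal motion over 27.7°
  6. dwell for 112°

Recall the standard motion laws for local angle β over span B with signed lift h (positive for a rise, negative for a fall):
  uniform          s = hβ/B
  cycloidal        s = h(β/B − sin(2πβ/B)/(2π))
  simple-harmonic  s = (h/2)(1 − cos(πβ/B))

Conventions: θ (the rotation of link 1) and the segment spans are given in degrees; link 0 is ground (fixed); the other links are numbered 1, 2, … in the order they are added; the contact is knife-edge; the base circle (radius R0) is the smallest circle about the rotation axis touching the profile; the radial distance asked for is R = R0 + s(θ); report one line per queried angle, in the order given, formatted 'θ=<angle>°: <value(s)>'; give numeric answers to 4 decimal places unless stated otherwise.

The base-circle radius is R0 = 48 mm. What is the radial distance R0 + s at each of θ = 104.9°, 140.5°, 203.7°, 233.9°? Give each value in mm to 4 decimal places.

segment 1 (0° to 72.5°, cycloidal, h = 25) is passed completely: s = 0.0000 + (25) = 25.0000
θ = 104.9° falls in segment 2 (72.5° to 115.8°, cycloidal, h = 20): β = 104.9 − 72.5 = 32.4°, B = 43.3°; Δs = 20·(0.7483 − sin(2π·0.7483)/(2π)) = 18.1483; s = 25.0000 + 18.1483 = 43.1483
segment 2 (72.5° to 115.8°, cycloidal, h = 20) is passed completely: s = 25.0000 + (20) = 45.0000
θ = 140.5° falls in segment 3 (115.8° to 176.9°, cycloidal, h = 9): β = 140.5 − 115.8 = 24.7°, B = 61.1°; Δs = 9·(0.4043 − sin(2π·0.4043)/(2π)) = 2.8276; s = 45.0000 + 2.8276 = 47.8276
segment 3 (115.8° to 176.9°, cycloidal, h = 9) is passed completely: s = 45.0000 + (9) = 54.0000
θ = 203.7° falls in segment 4 (176.9° to 220.3°, simple-harmonic, h = 14): β = 203.7 − 176.9 = 26.8°, B = 43.4°; Δs = 14/2·(1 − cos(π·0.6175)) = 9.5259; s = 54.0000 + 9.5259 = 63.5259
segment 4 (176.9° to 220.3°, simple-harmonic, h = 14) is passed completely: s = 54.0000 + (14) = 68.0000
θ = 233.9° falls in segment 5 (220.3° to 248°, cycloidal, h = -68): β = 233.9 − 220.3 = 13.6°, B = 27.7°; Δs = -68·(0.4910 − sin(2π·0.4910)/(2π)) = -32.7729; s = 68.0000 − 32.7729 = 35.2271
θ=104.9°: R = R0 + s = 48 + 43.1483 = 91.1483
θ=140.5°: R = R0 + s = 48 + 47.8276 = 95.8276
θ=203.7°: R = R0 + s = 48 + 63.5259 = 111.5259
θ=233.9°: R = R0 + s = 48 + 35.2271 = 83.2271

θ=104.9°: 91.1483
θ=140.5°: 95.8276
θ=203.7°: 111.5259
θ=233.9°: 83.2271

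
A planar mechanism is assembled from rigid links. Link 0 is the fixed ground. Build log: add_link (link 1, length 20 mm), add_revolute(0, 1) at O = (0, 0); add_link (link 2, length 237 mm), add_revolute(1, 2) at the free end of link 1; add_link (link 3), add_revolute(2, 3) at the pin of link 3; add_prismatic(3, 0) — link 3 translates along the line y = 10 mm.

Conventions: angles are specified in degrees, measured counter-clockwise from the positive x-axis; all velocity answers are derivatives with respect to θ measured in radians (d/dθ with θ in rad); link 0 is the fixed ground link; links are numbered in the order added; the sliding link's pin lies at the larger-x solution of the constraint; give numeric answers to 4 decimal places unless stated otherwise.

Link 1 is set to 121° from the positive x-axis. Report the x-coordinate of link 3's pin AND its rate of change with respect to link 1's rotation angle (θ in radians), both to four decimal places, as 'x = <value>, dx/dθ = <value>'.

geometry: r = 20 mm, L = 237 mm, e = 10 mm
crank pin P = (r cos θ, r sin θ) = (-10.300761, 17.143346)
h = r sin θ − e = 17.143346 − 10 = 7.143346
x = r cos θ + √(L² − h²) = -10.300761 + 236.892323 = 226.591561
dx/dθ = −r sin θ − h·r cos θ/√(L² − h²) (θ in radians; h = 7.143346) = -16.832733

x = 226.5916, dx/dθ = -16.8327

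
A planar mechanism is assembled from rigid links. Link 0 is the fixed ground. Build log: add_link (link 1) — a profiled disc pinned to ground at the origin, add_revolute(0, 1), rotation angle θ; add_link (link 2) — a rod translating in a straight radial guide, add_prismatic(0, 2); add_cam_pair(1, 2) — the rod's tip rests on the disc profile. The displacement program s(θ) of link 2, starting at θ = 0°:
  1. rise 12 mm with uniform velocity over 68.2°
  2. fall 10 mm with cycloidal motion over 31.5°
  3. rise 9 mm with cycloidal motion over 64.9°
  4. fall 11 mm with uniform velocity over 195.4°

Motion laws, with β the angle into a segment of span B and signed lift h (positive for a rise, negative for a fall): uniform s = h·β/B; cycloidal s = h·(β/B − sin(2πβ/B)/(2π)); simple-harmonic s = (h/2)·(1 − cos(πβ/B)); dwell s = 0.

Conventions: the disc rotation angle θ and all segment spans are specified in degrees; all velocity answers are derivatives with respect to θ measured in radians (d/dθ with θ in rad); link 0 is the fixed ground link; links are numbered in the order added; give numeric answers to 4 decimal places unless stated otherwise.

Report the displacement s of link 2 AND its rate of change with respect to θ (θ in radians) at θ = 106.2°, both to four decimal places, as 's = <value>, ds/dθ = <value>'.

seg 1 [0°–68.2°] uniform, h=12: full span → s += 12 → s = 12.0000
seg 2 [68.2°–99.7°] cycloidal, h=-10: full span → s += -10 → s = 2.0000
seg 3 [99.7°–164.6°] cycloidal, h=9: θ=106.2° here. β=6.5, B=64.9. 9·(0.1002 − sin(2π·0.1002)/(2π)) = 0.0583 → s = 2.0583
velocity in seg [99.7°–164.6°] (cycloidal), θ in radians: β = 6.5° = 0.1134 rad, B = 64.9° = 1.1327 rad; ds/dθ = (h/B)(1 − cos(2πβ/B)) = (9/1.1327)(1 − cos(2π·0.1002)) = 1.521977 mm/rad

s = 2.0583, ds/dθ = 1.5220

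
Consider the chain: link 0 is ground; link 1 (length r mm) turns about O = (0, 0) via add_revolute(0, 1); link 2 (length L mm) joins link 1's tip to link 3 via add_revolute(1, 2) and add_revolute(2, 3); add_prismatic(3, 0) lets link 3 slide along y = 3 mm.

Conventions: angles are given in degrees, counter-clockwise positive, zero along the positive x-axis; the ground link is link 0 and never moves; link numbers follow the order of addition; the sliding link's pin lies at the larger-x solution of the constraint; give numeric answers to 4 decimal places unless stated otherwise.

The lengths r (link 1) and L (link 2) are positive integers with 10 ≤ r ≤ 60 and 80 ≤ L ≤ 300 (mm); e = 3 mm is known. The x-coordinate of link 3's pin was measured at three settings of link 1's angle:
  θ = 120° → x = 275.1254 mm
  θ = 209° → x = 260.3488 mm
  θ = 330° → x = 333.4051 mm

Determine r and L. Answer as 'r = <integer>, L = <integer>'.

constraint per measurement: (x − r cos θ)² + (r sin θ − e)² = L²
subtracting the θ₁ and θ₂ equations cancels the r² and L² terms:
r = (x₁² − x₂²) / (2[(x₁cos θ₁ + e sin θ₁) − (x₂cos θ₂ + e sin θ₂)]) = 42.0001 → r = 42
L² = (x₁ − r cos θ₁)² + (r sin θ₁ − e)² = 88804.0141 → L = 298.0000 → L = 298
check at θ₃=330°: x = 333.4051 (printed 333.4051) ✓

r = 42, L = 298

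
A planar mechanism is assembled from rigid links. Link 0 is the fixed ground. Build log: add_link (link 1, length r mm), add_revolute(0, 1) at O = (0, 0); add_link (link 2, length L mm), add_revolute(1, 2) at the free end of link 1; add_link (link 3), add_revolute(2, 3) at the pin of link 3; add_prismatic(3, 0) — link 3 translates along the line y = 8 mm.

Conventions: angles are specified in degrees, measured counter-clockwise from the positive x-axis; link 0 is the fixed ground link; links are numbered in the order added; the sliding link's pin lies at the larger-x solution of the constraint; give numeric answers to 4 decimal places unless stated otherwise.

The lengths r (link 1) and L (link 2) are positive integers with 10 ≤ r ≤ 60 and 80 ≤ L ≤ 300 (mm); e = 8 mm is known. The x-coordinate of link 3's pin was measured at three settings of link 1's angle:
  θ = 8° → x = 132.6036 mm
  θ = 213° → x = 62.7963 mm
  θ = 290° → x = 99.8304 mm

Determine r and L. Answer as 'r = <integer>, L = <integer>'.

constraint per measurement: (x − r cos θ)² + (r sin θ − e)² = L²
subtracting the θ₁ and θ₂ equations cancels the r² and L² terms:
r = (x₁² − x₂²) / (2[(x₁cos θ₁ + e sin θ₁) − (x₂cos θ₂ + e sin θ₂)]) = 36.0000 → r = 36
L² = (x₁ − r cos θ₁)² + (r sin θ₁ − e)² = 9409.0070 → L = 97.0000 → L = 97
check at θ₃=290°: x = 99.8304 (printed 99.8304) ✓

r = 36, L = 97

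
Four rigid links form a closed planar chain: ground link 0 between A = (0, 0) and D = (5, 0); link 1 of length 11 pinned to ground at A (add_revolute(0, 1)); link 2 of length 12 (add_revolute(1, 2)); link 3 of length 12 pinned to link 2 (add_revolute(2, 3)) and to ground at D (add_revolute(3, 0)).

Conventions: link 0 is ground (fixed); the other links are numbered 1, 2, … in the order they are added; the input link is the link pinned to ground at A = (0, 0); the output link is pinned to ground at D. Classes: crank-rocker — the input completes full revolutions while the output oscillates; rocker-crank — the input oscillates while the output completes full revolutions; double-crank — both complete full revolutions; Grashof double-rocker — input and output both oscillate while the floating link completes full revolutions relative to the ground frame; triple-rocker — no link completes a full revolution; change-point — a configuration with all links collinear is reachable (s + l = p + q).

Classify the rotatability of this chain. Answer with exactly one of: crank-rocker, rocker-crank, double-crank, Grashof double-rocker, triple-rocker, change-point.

lengths: ground=5, input=11, coupler=12, output=12
sorted: s=5 (shortest), l=12 (longest), p+q=23
s + l = 17 vs p + q = 23
s + l < p + q (Grashof) with shortest = ground link → double-crank

double-crank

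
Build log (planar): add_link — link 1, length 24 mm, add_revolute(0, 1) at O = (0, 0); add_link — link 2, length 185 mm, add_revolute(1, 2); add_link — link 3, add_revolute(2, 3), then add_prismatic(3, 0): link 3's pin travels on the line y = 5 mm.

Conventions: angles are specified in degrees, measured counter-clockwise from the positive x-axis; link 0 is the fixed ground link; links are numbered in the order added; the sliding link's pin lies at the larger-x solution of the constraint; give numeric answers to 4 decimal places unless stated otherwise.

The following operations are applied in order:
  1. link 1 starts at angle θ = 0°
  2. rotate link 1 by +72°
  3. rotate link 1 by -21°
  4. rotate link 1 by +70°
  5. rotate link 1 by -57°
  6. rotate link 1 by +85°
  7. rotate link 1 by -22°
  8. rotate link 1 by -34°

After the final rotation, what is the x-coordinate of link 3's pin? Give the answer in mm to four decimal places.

geometry: r = 24 mm, L = 185 mm, e = 5 mm; θ starts at 0°
rotate link 1 by +72°: θ ← 0° +72° = 72°
rotate link 1 by -21°: θ ← 72° -21° = 51°
rotate link 1 by +70°: θ ← 51° +70° = 121°
rotate link 1 by -57°: θ ← 121° -57° = 64°
rotate link 1 by +85°: θ ← 64° +85° = 149°
rotate link 1 by -22°: θ ← 149° -22° = 127°
rotate link 1 by -34°: θ ← 127° -34° = 93°
crank pin P = (r cos θ, r sin θ) = (-1.256063, 23.967109)
h = r sin θ − e = 23.967109 − 5 = 18.967109
x = r cos θ + √(L² − h²) = -1.256063 + 184.025131 = 182.769068

182.7691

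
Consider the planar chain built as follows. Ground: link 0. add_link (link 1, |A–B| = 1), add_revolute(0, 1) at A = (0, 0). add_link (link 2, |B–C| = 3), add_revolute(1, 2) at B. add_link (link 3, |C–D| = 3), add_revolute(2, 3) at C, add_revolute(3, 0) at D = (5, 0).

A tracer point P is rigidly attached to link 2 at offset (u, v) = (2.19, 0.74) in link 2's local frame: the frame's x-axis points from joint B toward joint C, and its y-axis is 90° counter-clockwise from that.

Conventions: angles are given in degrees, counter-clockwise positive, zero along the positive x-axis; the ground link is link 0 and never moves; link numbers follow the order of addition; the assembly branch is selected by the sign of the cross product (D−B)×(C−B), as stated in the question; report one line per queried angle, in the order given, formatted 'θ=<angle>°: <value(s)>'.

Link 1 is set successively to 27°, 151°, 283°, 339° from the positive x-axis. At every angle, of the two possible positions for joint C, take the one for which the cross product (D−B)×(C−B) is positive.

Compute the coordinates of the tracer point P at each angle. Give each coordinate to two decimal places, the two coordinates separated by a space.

A=(0,0), D=(5.00,0)
θ=27°: B = A + 1.00·(cos27°, sin27°) = (0.8910, 0.4540)
θ=27°: |BD| = 4.1340
θ=27°: circle(B,3.00) ∩ circle(D,3.00): a=2.0670, h=2.1743
θ=27°:   candidates: C₊=(3.1843,2.3881) cross=8.988; C₋=(2.7067,-1.9341) cross=-8.988
θ=27°:   branch + wants cross > 0 → take C=(3.1843,2.3881) (cross=8.988)
θ=27°: ex = (C−B)/|BC| = (0.7644,0.6447); ey = (-0.6447,0.7644)
θ=27°: P = B + 2.19·ex + 0.74·ey = (2.0880,2.4316)
θ=151°: B = A + 1.00·(cos151°, sin151°) = (-0.8746, 0.4848)
θ=151°: |BD| = 5.8946
θ=151°: circle(B,3.00) ∩ circle(D,3.00): a=2.9473, h=0.5599
θ=151°:   candidates: C₊=(2.1087,0.8004) cross=3.300; C₋=(2.0166,-0.3156) cross=-3.300
θ=151°:   branch + wants cross > 0 → take C=(2.1087,0.8004) (cross=3.300)
θ=151°: ex = (C−B)/|BC| = (0.9945,0.1052); ey = (-0.1052,0.9945)
θ=151°: P = B + 2.19·ex + 0.74·ey = (1.2254,1.4511)
θ=283°: B = A + 1.00·(cos283°, sin283°) = (0.2250, -0.9744)
θ=283°: |BD| = 4.8734
θ=283°: circle(B,3.00) ∩ circle(D,3.00): a=2.4367, h=1.7500
θ=283°:   candidates: C₊=(2.2626,1.2274) cross=8.528; C₋=(2.9624,-2.2018) cross=-8.528
θ=283°:   branch + wants cross > 0 → take C=(2.2626,1.2274) (cross=8.528)
θ=283°: ex = (C−B)/|BC| = (0.6792,0.7339); ey = (-0.7339,0.6792)
θ=283°: P = B + 2.19·ex + 0.74·ey = (1.1693,1.1356)
θ=339°: B = A + 1.00·(cos339°, sin339°) = (0.9336, -0.3584)
θ=339°: |BD| = 4.0822
θ=339°: circle(B,3.00) ∩ circle(D,3.00): a=2.0411, h=2.1986
θ=339°:   candidates: C₊=(2.7738,2.0110) cross=8.975; C₋=(3.1598,-2.3693) cross=-8.975
θ=339°:   branch + wants cross > 0 → take C=(2.7738,2.0110) (cross=8.975)
θ=339°: ex = (C−B)/|BC| = (0.6134,0.7898); ey = (-0.7898,0.6134)
θ=339°: P = B + 2.19·ex + 0.74·ey = (1.6925,1.8252)

θ=27°: 2.09 2.43
θ=151°: 1.23 1.45
θ=283°: 1.17 1.14
θ=339°: 1.69 1.83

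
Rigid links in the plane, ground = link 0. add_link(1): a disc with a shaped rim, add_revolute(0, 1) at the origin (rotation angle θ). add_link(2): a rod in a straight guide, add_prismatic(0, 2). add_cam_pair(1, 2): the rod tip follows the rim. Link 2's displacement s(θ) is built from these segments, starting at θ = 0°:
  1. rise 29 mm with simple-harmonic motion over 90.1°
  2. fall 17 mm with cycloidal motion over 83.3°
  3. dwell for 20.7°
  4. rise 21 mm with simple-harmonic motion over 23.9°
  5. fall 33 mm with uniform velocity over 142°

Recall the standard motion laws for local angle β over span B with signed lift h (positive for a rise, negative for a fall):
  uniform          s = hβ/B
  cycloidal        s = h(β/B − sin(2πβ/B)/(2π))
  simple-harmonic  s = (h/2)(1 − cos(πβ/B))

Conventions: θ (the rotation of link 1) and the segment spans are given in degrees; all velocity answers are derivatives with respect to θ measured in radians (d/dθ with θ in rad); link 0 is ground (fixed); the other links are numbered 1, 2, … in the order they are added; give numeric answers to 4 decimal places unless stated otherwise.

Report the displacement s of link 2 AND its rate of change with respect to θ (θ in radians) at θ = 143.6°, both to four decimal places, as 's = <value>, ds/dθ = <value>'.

segment 1 (0° to 90.1°, simple-harmonic, h = 29) is passed completely: s = 0.0000 + (29) = 29.0000
θ = 143.6° falls in segment 2 (90.1° to 173.4°, cycloidal, h = -17): β = 143.6 − 90.1 = 53.5°, B = 83.3°; Δs = -17·(0.6423 − sin(2π·0.6423)/(2π)) = -13.0273; s = 29.0000 − 13.0273 = 15.9727
velocity in seg [90.1°–173.4°] (cycloidal), θ in radians: β = 53.5° = 0.9338 rad, B = 83.3° = 1.4539 rad; ds/dθ = (h/B)(1 − cos(2πβ/B)) = ((-17)/1.4539)(1 − cos(2π·0.6423)) = -19.017919 mm/rad

s = 15.9727, ds/dθ = -19.0179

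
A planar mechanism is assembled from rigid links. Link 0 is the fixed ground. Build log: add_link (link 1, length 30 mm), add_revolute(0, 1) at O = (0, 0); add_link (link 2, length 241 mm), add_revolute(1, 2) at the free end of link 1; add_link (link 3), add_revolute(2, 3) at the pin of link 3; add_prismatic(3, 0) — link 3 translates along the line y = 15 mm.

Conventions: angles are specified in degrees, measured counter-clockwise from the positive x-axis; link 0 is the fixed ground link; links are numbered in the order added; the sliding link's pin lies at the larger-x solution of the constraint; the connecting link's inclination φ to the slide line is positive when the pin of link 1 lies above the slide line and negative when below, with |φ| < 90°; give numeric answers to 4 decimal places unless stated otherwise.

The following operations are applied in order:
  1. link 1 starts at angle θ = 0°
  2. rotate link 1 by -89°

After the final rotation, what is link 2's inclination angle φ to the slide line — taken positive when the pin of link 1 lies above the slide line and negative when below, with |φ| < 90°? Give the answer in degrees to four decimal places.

geometry: r = 30 mm, L = 241 mm, e = 15 mm; θ starts at 0°
rotate link 1 by -89°: θ ← 0° -89° = -89°
h = r sin θ − e = -29.995431 − 15 = -44.995431
sin φ = h / L = -44.995431 / 241 = -0.18670303
φ = arcsin(-0.18670303) = -10.760439°

-10.7604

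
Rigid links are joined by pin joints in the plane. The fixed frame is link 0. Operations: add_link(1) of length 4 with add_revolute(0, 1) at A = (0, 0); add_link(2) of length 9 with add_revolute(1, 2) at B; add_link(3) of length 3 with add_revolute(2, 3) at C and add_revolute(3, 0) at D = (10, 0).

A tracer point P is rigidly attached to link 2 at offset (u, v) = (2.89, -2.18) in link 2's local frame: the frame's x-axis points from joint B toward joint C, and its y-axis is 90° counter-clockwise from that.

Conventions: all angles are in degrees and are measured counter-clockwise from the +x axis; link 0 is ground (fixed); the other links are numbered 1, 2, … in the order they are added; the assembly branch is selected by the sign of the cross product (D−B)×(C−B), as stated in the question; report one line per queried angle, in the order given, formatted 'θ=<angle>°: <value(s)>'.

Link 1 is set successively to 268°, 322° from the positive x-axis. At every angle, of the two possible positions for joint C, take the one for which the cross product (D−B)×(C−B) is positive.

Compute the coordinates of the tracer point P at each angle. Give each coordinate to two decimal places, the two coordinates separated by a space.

A=(0,0), D=(10.00,0)
θ=268°: B = A + 4.00·(cos268°, sin268°) = (-0.1396, -3.9976)
θ=268°: |BD| = 10.8992
θ=268°: circle(B,9.00) ∩ circle(D,3.00): a=8.7526, h=2.0958
θ=268°:   candidates: C₊=(7.2343,1.1624) cross=22.842; C₋=(8.7717,-2.7370) cross=-22.842
θ=268°:   branch + wants cross > 0 → take C=(7.2343,1.1624) (cross=22.842)
θ=268°: ex = (C−B)/|BC| = (0.8193,0.5733); ey = (-0.5733,0.8193)
θ=268°: P = B + 2.89·ex + -2.18·ey = (3.4781,-4.1268)
θ=322°: B = A + 4.00·(cos322°, sin322°) = (3.1520, -2.4626)
θ=322°: |BD| = 7.2773
θ=322°: circle(B,9.00) ∩ circle(D,3.00): a=8.5855, h=2.6997
θ=322°:   candidates: C₊=(10.3175,2.9832) cross=19.647; C₋=(12.1446,-2.0977) cross=-19.647
θ=322°:   branch + wants cross > 0 → take C=(10.3175,2.9832) (cross=19.647)
θ=322°: ex = (C−B)/|BC| = (0.7962,0.6051); ey = (-0.6051,0.7962)
θ=322°: P = B + 2.89·ex + -2.18·ey = (6.7720,-2.4496)

θ=268°: 3.48 -4.13
θ=322°: 6.77 -2.45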